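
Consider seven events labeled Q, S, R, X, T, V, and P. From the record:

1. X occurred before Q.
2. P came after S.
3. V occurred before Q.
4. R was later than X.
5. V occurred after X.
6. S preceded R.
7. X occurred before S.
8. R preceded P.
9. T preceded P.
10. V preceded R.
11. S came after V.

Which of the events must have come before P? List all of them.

Directly stated before P: R, S, and T.
V reaches P via V → S → P.
X reaches P via X → R → P.

R, S, T, V, X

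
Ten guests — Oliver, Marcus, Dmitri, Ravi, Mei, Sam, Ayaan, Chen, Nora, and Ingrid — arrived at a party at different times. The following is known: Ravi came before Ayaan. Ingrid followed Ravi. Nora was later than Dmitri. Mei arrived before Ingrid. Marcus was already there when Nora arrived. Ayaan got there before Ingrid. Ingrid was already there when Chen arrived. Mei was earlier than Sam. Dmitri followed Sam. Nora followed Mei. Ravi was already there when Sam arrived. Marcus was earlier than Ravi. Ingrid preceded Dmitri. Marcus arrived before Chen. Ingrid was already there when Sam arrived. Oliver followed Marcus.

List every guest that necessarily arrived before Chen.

Ayaan, Ingrid, Marcus, Mei, Ravi

Directly stated before Chen: Ingrid and Marcus.
Ayaan reaches Chen via Ayaan → Ingrid → Chen.
Mei reaches Chen via Mei → Ingrid → Chen.
Ravi reaches Chen via Ravi → Ingrid → Chen.
No chain forces Sam (or any of the others) ahead of Chen.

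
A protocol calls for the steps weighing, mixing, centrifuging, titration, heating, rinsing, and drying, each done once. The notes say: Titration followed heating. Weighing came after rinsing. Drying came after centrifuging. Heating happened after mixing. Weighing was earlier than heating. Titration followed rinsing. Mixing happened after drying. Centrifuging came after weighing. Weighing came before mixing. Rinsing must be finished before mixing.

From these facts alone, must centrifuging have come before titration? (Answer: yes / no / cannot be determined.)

Chain the constraints: centrifuging → drying → mixing → heating → titration. Each link is directly stated, so centrifuging comes before titration.

yes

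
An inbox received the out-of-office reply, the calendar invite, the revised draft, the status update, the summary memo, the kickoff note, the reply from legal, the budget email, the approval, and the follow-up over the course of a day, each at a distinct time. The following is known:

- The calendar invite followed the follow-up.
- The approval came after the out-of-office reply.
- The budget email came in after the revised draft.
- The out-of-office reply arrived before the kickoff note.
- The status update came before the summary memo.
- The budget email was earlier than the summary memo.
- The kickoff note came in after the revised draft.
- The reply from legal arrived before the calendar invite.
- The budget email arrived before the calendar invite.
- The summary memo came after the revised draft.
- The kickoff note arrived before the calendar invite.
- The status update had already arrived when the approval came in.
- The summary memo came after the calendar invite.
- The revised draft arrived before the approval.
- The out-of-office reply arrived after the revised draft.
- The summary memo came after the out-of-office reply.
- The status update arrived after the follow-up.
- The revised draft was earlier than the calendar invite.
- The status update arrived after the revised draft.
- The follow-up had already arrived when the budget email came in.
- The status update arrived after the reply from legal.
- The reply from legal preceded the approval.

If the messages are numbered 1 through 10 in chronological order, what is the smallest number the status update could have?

4

The follow-up, the reply from legal, and the revised draft must all come before the status update — 3 forced predecessors.
Nothing else is forced ahead of the status update, so its earliest slot is position 3 + 1 = 4.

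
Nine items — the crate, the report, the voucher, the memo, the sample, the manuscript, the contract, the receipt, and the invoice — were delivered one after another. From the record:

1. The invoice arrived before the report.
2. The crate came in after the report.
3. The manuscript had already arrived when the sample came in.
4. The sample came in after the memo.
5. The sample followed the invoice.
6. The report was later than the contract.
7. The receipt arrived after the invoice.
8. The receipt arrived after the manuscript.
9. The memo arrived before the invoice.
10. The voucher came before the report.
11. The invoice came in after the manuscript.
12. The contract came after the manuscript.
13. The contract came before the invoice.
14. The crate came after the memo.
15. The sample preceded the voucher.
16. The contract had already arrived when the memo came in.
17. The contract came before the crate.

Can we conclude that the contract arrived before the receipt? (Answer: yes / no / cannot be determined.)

Chain the constraints: the contract → the invoice → the receipt. Each link is directly stated, so the contract comes before the receipt.

yes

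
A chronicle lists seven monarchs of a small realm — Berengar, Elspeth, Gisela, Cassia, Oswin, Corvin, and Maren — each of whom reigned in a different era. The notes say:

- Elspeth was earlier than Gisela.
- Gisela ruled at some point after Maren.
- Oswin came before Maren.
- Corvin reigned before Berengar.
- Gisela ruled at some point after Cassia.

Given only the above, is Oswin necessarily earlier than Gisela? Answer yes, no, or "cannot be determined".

Chain the constraints: Oswin → Maren → Gisela. Each link is directly stated, so Oswin comes before Gisela.

yes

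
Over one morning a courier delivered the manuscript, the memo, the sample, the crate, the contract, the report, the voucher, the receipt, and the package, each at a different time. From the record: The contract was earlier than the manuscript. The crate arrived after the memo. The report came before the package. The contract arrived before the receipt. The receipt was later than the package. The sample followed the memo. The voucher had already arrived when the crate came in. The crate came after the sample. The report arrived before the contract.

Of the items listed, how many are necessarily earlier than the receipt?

Directly stated before the receipt: the contract and the package.
The report reaches the receipt via the report → the contract → the receipt.
No chain forces the voucher (or any of the others) ahead of the receipt.
That's the contract, the package, and the report — 3 in all.

3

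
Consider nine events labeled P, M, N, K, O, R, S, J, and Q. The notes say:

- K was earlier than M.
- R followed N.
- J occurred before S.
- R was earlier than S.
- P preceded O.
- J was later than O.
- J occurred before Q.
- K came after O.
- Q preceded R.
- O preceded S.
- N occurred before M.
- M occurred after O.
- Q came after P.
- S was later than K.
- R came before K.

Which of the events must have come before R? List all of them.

J, N, O, P, Q

Directly stated before R: N and Q.
J reaches R via J → Q → R.
O reaches R via O → J → Q → R.
P reaches R via P → Q → R.
No chain forces K (or any of the others) ahead of R.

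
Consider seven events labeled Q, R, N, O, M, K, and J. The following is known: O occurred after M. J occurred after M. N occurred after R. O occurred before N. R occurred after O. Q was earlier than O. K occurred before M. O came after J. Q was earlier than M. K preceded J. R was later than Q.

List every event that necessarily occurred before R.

Directly stated before R: O and Q.
J reaches R via J → O → R.
K reaches R via K → M → O → R.
M reaches R via M → O → R.

J, K, M, O, Q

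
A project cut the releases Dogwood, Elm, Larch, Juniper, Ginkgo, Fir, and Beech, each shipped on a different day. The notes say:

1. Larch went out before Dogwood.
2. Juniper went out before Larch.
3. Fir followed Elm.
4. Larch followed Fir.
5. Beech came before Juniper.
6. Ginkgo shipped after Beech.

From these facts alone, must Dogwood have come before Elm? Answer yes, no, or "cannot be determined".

no

Tracing the constraints gives Elm → Fir → Larch → Dogwood, so Elm must come before Dogwood.
That means Dogwood cannot be before Elm.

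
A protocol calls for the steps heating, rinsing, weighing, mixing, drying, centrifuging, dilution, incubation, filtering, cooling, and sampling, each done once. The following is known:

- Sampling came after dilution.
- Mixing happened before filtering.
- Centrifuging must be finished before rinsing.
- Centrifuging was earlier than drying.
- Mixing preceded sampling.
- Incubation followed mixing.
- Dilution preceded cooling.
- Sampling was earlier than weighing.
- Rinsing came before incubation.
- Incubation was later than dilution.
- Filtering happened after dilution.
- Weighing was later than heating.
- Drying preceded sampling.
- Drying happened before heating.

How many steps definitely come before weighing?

6

Directly stated before weighing: heating and sampling.
Centrifuging reaches weighing via centrifuging → drying → heating → weighing.
Dilution reaches weighing via dilution → sampling → weighing.
Drying reaches weighing via drying → heating → weighing.
Likewise mixing reaches weighing by chaining the stated constraints.
No chain forces rinsing (or any of the others) ahead of weighing.
That's centrifuging, dilution, drying, heating, mixing, and sampling — 6 in all.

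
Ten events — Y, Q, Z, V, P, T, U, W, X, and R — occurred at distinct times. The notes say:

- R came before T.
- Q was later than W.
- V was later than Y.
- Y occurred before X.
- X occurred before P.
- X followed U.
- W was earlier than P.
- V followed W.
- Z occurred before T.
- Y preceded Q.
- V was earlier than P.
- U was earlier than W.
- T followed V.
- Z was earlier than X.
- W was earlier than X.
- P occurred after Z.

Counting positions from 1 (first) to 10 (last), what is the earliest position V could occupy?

4

U, W, and Y must all come before V — 3 forced predecessors.
Nothing else is forced ahead of V, so its earliest slot is position 3 + 1 = 4.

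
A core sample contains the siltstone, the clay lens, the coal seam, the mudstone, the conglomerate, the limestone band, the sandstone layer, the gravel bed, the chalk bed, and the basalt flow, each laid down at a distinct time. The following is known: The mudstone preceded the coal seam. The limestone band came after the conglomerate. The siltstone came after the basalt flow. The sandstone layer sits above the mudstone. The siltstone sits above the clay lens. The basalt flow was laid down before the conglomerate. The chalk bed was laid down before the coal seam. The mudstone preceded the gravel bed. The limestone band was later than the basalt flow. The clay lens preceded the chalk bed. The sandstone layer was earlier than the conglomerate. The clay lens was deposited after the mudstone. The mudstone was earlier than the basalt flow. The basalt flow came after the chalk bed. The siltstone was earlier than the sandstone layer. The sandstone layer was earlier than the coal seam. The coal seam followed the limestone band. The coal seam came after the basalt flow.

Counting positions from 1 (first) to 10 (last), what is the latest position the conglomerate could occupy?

8

The conglomerate must come before the coal seam and the limestone band — 2 layers forced after it.
Everything else can be placed before the conglomerate in some valid order, so the conglomerate can sit as late as position 10 − 2 = 8.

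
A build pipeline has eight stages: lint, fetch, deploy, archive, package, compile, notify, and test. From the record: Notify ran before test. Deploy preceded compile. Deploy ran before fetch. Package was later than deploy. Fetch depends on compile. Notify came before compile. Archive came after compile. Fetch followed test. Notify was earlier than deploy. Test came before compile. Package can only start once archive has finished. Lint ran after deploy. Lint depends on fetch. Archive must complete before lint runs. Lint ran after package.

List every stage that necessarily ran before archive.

compile, deploy, notify, test

Directly stated before archive: compile.
Deploy reaches archive via deploy → compile → archive.
Notify reaches archive via notify → compile → archive.
Test reaches archive via test → compile → archive.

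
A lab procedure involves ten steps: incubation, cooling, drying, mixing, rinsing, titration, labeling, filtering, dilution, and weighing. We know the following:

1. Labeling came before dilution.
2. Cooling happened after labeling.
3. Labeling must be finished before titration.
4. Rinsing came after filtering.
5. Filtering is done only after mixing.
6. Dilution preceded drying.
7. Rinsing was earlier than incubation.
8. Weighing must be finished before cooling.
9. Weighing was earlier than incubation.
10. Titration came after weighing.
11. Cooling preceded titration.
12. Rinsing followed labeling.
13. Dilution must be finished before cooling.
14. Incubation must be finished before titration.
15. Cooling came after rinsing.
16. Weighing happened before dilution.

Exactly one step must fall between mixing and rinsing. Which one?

filtering

Tracing the constraints gives mixing → filtering → rinsing, so filtering sits after mixing and before rinsing.
No other step is forced both after mixing and before rinsing.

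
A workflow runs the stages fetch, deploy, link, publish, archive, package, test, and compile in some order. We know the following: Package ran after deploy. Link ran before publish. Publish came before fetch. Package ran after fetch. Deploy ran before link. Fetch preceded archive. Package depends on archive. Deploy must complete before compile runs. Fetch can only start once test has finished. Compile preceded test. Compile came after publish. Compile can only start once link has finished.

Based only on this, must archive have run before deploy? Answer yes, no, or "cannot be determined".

no

Tracing the constraints gives deploy → link → publish → fetch → archive, so deploy must come before archive.
That means archive cannot be before deploy.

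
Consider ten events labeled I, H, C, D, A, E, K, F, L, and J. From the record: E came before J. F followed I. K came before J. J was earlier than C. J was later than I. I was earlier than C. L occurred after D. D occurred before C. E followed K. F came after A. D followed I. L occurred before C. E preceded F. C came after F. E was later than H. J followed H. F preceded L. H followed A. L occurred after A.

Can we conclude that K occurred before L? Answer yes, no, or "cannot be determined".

Chain the constraints: K → E → F → L. Each link is directly stated, so K comes before L.

yes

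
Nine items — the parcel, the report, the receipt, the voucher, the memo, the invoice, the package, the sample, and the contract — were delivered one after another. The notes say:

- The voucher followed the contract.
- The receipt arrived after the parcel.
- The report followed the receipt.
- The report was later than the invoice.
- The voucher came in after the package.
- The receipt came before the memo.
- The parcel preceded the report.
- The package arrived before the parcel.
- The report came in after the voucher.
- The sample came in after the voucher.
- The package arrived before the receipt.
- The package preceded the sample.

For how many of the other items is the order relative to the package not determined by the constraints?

Forced after the package: the memo, the parcel, the receipt, the report, the sample, and the voucher.
That leaves the contract and the invoice with no forced order relative to the package — 2.

2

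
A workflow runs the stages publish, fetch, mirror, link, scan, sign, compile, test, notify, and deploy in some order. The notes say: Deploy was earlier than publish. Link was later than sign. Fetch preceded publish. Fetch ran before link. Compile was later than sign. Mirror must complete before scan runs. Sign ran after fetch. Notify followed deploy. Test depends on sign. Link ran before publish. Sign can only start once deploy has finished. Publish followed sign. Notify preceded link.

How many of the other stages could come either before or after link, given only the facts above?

4

Forced before link: deploy, fetch, notify, and sign; forced after link: publish.
That leaves compile, mirror, scan, and test with no forced order relative to link — 4.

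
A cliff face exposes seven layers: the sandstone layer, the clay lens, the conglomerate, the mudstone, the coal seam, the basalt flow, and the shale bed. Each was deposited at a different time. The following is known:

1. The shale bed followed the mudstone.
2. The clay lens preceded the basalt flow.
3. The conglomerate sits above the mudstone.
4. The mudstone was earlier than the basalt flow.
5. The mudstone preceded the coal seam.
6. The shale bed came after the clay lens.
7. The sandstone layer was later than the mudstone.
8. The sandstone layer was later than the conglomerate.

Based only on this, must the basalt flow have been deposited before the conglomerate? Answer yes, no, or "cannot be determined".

No chain of stated constraints runs from the basalt flow to the conglomerate, and none runs from the conglomerate to the basalt flow either.
So the relative order of the basalt flow and the conglomerate is not fixed by the given facts.

cannot be determined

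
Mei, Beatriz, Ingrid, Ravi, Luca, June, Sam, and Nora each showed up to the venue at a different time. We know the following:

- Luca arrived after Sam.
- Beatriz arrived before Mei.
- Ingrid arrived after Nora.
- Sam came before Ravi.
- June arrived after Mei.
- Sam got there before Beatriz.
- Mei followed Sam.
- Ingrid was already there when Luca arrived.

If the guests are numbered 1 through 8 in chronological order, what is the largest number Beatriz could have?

6

Beatriz must come before June and Mei — 2 guests forced after them.
Everything else can be placed before Beatriz in some valid order, so Beatriz can sit as late as position 8 − 2 = 6.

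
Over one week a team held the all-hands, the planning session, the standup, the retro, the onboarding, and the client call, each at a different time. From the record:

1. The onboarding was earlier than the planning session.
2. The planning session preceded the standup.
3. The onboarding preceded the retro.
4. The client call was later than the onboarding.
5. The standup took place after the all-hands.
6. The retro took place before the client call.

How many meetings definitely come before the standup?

Directly stated before the standup: the all-hands and the planning session.
The onboarding reaches the standup via the onboarding → the planning session → the standup.
No chain forces the retro (or any of the others) ahead of the standup.
That's the all-hands, the onboarding, and the planning session — 3 in all.

3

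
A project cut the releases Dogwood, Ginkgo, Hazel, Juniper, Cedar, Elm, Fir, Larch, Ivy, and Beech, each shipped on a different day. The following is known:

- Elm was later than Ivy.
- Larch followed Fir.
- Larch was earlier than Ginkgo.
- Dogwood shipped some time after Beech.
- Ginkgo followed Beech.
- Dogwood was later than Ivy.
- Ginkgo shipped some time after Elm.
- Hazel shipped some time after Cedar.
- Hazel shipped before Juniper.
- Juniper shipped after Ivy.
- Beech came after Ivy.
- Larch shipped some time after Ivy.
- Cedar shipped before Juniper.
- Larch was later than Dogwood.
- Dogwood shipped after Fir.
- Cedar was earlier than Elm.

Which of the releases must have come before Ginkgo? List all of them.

Beech, Cedar, Dogwood, Elm, Fir, Ivy, Larch

Directly stated before Ginkgo: Beech, Elm, and Larch.
Cedar reaches Ginkgo via Cedar → Elm → Ginkgo.
Dogwood reaches Ginkgo via Dogwood → Larch → Ginkgo.
Fir reaches Ginkgo via Fir → Larch → Ginkgo.
Likewise Ivy reaches Ginkgo by chaining the stated constraints.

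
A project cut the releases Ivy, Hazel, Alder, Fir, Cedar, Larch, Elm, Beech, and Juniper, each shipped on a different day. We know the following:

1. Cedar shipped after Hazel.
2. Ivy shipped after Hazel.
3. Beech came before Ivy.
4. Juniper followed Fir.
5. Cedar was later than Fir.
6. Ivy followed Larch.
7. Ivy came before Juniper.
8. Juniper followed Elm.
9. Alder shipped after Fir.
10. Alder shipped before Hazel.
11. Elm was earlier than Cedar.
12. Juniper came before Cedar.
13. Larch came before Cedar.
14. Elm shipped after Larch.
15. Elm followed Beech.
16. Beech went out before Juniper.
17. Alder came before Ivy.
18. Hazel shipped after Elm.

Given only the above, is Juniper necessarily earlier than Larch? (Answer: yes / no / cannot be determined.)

no

Tracing the constraints gives Larch → Elm → Juniper, so Larch must come before Juniper.
That means Juniper cannot be before Larch.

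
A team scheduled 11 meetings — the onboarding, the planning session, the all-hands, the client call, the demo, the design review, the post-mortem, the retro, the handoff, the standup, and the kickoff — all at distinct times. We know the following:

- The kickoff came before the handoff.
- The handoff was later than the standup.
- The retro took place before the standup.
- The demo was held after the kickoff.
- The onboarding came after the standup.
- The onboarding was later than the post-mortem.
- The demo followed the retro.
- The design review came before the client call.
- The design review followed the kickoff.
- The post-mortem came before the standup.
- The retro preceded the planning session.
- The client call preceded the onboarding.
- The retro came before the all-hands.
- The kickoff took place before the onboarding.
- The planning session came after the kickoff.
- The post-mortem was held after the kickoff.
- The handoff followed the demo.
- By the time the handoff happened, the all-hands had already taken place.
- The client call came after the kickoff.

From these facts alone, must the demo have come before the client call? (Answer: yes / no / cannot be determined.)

No chain of stated constraints runs from the demo to the client call, and none runs from the client call to the demo either.
So the relative order of the demo and the client call is not fixed by the given facts.

cannot be determined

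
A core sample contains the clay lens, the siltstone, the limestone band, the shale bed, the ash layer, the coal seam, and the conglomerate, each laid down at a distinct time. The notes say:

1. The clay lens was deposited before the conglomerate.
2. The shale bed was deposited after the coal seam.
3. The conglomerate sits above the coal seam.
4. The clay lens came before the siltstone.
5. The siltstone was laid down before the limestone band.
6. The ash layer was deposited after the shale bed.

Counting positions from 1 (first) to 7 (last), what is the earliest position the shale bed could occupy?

The coal seam must come before the shale bed — 1 forced predecessor.
Nothing else is forced ahead of the shale bed, so its earliest slot is position 1 + 1 = 2.

2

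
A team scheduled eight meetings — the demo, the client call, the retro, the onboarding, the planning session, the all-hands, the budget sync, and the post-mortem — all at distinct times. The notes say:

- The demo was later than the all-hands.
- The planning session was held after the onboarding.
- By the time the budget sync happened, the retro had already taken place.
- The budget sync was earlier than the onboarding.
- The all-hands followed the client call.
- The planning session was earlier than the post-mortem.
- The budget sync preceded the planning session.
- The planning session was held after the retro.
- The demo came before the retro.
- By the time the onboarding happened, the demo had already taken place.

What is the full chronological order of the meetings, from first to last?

The constraints fix every adjacent pair, so only one ordering works:
the client call → the all-hands → the demo → the retro → the budget sync → the onboarding → the planning session → the post-mortem.

the client call, the all-hands, the demo, the retro, the budget sync, the onboarding, the planning session, the post-mortem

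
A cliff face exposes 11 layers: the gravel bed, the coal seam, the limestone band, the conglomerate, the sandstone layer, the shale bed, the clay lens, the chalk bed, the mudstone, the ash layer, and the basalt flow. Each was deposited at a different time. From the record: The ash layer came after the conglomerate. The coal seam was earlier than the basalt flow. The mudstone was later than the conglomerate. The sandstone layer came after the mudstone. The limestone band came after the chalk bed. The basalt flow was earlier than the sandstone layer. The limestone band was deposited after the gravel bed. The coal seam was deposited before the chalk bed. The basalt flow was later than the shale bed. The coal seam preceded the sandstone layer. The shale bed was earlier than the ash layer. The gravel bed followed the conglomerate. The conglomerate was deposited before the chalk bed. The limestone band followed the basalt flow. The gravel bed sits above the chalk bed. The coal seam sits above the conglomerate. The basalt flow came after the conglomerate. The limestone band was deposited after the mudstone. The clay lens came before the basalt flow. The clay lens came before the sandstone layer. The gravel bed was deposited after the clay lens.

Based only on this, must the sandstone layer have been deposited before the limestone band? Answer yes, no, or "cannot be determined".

No chain of stated constraints runs from the sandstone layer to the limestone band, and none runs from the limestone band to the sandstone layer either.
So the relative order of the sandstone layer and the limestone band is not fixed by the given facts.

cannot be determined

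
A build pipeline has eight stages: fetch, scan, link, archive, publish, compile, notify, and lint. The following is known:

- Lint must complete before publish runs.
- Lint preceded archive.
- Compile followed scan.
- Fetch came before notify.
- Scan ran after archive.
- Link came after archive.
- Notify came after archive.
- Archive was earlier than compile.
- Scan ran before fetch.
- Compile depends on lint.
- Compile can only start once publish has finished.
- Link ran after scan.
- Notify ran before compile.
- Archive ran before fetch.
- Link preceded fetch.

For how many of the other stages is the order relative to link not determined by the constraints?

1

Forced before link: archive, lint, and scan; forced after link: compile, fetch, and notify.
That leaves publish with no forced order relative to link — 1.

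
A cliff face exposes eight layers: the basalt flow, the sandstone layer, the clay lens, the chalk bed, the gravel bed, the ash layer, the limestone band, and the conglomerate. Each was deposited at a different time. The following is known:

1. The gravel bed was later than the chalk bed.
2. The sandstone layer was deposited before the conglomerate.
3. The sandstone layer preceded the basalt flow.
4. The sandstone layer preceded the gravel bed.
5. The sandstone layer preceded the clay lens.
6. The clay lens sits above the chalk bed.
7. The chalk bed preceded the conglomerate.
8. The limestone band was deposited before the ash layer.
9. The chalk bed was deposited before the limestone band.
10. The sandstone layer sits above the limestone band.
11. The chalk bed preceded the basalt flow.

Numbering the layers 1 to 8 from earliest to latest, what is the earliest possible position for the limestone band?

2

The chalk bed must come before the limestone band — 1 forced predecessor.
Nothing else is forced ahead of the limestone band, so its earliest slot is position 1 + 1 = 2.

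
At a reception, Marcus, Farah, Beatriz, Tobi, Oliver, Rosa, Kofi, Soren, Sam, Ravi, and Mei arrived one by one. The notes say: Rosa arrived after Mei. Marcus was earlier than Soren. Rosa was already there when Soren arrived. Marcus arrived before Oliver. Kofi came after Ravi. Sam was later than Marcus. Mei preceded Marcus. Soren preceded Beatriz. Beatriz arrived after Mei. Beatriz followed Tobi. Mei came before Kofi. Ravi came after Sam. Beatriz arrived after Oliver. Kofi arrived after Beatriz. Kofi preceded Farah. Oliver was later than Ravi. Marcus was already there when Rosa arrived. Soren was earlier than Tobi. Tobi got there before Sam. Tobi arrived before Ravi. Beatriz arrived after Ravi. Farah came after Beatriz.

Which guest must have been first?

Mei

Mei has a chain of constraints placing them before every other guest, so Mei must be first.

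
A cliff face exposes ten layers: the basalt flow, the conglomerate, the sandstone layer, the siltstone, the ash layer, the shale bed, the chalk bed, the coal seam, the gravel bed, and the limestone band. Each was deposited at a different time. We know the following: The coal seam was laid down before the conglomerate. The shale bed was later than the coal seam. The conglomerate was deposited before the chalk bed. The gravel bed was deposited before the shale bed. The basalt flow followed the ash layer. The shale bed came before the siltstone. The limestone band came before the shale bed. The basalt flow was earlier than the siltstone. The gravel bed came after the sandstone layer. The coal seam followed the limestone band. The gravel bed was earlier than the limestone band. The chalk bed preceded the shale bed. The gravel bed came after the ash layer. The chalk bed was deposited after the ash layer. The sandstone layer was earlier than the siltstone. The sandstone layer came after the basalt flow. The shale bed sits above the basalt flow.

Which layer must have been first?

The ash layer has a chain of constraints placing it before every other layer, so the ash layer must be first.

the ash layer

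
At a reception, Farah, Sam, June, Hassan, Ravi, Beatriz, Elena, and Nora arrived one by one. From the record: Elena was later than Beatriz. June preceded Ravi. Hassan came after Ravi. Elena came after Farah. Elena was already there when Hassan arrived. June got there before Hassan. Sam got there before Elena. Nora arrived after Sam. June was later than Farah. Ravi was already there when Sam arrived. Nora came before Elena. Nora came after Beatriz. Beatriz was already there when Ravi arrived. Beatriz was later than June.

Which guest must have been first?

Farah has a chain of constraints placing them before every other guest, so Farah must be first.

Farah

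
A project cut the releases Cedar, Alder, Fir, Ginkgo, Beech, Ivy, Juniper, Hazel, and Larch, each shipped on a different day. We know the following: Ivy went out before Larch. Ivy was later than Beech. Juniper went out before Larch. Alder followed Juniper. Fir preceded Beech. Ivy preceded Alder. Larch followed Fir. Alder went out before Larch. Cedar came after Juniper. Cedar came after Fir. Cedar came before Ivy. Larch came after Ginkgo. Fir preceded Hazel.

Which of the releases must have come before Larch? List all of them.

Directly stated before Larch: Alder, Fir, Ginkgo, Ivy, and Juniper.
Beech reaches Larch via Beech → Ivy → Larch.
Cedar reaches Larch via Cedar → Ivy → Larch.

Alder, Beech, Cedar, Fir, Ginkgo, Ivy, Juniper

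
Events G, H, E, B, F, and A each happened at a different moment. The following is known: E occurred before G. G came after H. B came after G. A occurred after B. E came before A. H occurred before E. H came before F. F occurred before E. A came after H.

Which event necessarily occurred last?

Every other event has a chain of constraints placing it before A, so A is last.

A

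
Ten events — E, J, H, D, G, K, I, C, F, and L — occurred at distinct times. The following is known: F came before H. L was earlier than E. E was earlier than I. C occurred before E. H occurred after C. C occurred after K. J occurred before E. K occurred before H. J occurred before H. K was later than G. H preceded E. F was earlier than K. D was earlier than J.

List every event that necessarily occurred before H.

C, D, F, G, J, K

Directly stated before H: C, F, J, and K.
D reaches H via D → J → H.
G reaches H via G → K → H.
No chain forces L (or any of the others) ahead of H.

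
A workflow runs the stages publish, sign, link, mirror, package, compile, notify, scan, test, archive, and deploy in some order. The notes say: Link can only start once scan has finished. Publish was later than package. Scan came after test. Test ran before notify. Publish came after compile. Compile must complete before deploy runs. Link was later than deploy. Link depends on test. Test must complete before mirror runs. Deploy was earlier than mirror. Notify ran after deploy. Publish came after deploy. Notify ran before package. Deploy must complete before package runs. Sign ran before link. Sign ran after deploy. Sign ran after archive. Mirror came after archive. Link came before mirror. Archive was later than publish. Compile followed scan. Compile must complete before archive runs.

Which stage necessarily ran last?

mirror

Every other stage has a chain of constraints placing it before mirror, so mirror is last.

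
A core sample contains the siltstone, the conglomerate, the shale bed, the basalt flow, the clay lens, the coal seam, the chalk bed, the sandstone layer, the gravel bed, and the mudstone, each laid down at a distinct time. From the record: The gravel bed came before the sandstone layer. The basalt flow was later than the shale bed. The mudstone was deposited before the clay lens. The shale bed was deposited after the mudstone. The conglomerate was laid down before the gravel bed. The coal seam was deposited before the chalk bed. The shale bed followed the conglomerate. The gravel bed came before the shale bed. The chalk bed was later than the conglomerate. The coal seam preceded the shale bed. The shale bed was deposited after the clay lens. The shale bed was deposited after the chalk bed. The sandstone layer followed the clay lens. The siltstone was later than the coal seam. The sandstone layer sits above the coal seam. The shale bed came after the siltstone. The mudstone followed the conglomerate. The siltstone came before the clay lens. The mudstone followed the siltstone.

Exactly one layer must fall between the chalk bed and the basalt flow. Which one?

Tracing the constraints gives the chalk bed → the shale bed → the basalt flow, so the shale bed sits after the chalk bed and before the basalt flow.
No other layer is forced both after the chalk bed and before the basalt flow.

the shale bed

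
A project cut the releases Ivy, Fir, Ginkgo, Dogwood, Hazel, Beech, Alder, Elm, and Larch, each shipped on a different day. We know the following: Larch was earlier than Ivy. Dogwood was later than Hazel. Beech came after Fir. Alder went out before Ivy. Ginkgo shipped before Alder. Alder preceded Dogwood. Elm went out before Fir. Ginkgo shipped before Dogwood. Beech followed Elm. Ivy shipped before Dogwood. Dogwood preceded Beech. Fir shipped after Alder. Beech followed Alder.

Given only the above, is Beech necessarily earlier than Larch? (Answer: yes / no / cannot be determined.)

Tracing the constraints gives Larch → Ivy → Dogwood → Beech, so Larch must come before Beech.
That means Beech cannot be before Larch.

no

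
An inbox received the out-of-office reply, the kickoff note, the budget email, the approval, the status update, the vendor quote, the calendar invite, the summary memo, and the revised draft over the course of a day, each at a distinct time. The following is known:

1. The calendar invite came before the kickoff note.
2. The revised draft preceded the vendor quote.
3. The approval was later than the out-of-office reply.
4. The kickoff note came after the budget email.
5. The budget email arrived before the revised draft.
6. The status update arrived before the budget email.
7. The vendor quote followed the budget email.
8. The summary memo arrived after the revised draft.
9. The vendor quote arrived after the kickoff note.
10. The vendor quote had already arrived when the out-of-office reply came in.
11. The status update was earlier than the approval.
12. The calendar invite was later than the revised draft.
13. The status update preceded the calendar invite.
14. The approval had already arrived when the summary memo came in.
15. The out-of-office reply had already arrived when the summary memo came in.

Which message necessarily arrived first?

The status update has a chain of constraints placing it before every other message, so the status update must be first.

the status update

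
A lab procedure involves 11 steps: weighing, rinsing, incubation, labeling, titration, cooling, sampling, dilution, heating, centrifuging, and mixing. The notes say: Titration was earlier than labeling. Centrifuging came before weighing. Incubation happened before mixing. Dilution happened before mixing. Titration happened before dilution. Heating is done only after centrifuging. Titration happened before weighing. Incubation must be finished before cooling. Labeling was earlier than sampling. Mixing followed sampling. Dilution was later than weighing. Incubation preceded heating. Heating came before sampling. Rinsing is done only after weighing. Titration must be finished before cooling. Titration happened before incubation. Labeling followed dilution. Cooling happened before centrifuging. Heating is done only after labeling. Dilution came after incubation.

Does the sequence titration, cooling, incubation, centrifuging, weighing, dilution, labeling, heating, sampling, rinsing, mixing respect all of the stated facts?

no

The constraints require incubation before cooling, but in the proposed sequence cooling appears ahead of incubation. That one violation is enough.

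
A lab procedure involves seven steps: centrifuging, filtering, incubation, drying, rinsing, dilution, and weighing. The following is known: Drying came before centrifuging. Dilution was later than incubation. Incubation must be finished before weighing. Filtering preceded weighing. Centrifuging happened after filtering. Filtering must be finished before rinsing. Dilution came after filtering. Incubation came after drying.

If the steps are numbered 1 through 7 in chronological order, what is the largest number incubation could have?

Incubation must come before dilution and weighing — 2 steps forced after it.
Everything else can be placed before incubation in some valid order, so incubation can sit as late as position 7 − 2 = 5.

5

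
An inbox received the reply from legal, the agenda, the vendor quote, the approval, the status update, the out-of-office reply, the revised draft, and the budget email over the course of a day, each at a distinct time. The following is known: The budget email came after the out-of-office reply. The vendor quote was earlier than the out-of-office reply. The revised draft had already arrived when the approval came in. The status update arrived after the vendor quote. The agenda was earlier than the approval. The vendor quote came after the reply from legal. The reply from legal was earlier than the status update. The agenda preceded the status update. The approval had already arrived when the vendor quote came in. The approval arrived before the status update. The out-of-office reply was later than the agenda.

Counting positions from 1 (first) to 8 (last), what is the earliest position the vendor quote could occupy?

5

The agenda, the approval, the reply from legal, and the revised draft must all come before the vendor quote — 4 forced predecessors.
Nothing else is forced ahead of the vendor quote, so its earliest slot is position 4 + 1 = 5.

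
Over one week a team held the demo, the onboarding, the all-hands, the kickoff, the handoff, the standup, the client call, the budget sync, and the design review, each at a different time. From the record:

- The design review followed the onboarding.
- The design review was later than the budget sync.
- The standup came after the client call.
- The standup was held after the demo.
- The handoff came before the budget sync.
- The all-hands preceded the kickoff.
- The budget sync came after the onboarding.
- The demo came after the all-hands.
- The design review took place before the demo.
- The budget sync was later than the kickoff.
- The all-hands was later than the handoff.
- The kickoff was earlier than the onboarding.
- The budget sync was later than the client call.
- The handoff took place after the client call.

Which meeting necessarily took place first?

The client call has a chain of constraints placing it before every other meeting, so the client call must be first.

the client call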